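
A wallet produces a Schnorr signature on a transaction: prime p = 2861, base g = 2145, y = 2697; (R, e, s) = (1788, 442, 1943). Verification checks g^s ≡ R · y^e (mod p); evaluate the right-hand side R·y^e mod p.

2697^442 mod 2861 = 1071
R · y^e ≡ 1788·1071 = 1914948 ≡ 939 (mod 2861)

939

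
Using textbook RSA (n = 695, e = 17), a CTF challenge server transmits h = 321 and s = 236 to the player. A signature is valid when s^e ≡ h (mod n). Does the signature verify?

s^2 ≡ 236^2 = 55696 ≡ 96
s^4 ≡ 96^2 = 9216 ≡ 181
s^8 ≡ 181^2 = 32761 ≡ 96
s^16 ≡ 96^2 = 9216 ≡ 181
17 = 16 + 1, so s^17 ≡ 181·236 ≡ 321 (mod 695)
321 = h, so the signature checks out.

verifies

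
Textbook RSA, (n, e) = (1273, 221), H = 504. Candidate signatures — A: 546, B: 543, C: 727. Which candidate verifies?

Candidate A: Squares mod 1273: 546^1≡546, 546^2≡234, 546^4≡17, 546^8≡289, 546^16≡776, 546^32≡47, 546^64≡936, 546^128≡272; 221 = 128 + 64 + 16 + 8 + 4 + 1, so 546^221 ≡ 272·936·776·289·17·546 ≡ 504 (mod 1273)
  → matches H = 504
Candidate B: Squares mod 1273: 543^1≡543, 543^2≡786, 543^4≡391, 543^8≡121, 543^16≡638, 543^32≡957, 543^64≡562, 543^128≡140; 221 = 128 + 64 + 16 + 8 + 4 + 1, so 543^221 ≡ 140·562·638·121·391·543 ≡ 672 (mod 1273)
Candidate C: Squares mod 1273: 727^1≡727, 727^2≡234, 727^4≡17, 727^8≡289, 727^16≡776, 727^32≡47, 727^64≡936, 727^128≡272; 221 = 128 + 64 + 16 + 8 + 4 + 1, so 727^221 ≡ 272·936·776·289·17·727 ≡ 769 (mod 1273)

A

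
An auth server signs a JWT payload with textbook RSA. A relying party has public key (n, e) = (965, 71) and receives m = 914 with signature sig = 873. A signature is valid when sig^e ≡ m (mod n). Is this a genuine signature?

Squares mod 965: sig^1≡873, sig^2≡744, sig^4≡591, sig^8≡916, sig^16≡471, sig^32≡856, sig^64≡301
71 = 64 + 4 + 2 + 1, so sig^71 ≡ 301·591·744·873 ≡ 947 (mod 965)
The recovered value 947 does not match the digest 914.

forged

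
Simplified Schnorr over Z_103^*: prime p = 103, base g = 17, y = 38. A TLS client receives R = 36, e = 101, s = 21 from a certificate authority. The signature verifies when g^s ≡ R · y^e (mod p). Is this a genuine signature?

g^s mod p:
17^2 = 289 ≡ 83
17^4 ≡ 83^2 = 6889 ≡ 91
17^8 ≡ 91^2 = 8281 ≡ 41
17^16 ≡ 41^2 = 1681 ≡ 33
21 = 16 + 4 + 1, so 17^21 ≡ 33·91·17 ≡ 66 (mod 103)
R · y^e mod p:
38^2 = 1444 ≡ 2
38^4 ≡ 2^2 = 4
38^8 ≡ 4^2 = 16
38^16 ≡ 16^2 = 256 ≡ 50
38^32 ≡ 50^2 = 2500 ≡ 28
38^64 ≡ 28^2 = 784 ≡ 63
101 = 64 + 32 + 4 + 1, so 38^101 ≡ 63·28·4·38 ≡ 19 (mod 103)
36·19 = 684 ≡ 66 (mod 103)
66 ≡ 66 (mod 103); signature holds.

genuine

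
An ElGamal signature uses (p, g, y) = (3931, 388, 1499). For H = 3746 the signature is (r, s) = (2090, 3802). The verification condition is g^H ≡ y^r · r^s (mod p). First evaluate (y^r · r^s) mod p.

3249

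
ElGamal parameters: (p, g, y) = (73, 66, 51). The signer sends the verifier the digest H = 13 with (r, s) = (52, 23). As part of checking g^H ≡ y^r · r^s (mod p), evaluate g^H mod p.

7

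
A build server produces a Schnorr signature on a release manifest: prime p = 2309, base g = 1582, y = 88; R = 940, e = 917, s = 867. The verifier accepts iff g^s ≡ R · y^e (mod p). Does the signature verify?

does not verify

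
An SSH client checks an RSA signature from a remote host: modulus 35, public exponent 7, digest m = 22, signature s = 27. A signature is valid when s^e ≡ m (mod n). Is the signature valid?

invalid

s^2 ≡ 27^2 = 729 ≡ 29
s^4 ≡ 29^2 = 841 ≡ 1
7 = 4 + 2 + 1, so s^7 ≡ 1·29·27 ≡ 13 (mod 35)
13 ≠ 22, so verification fails.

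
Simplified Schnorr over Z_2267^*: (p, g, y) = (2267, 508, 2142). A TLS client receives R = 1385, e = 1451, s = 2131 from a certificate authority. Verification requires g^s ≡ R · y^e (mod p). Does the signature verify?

g^s mod p:
Squares mod 2267: 508^1≡508, 508^2≡1893, 508^4≡1589, 508^8≡1750, 508^16≡2050, 508^32≡1749, 508^64≡818, 508^128≡359, 508^256≡1929, 508^512≡894, 508^1024≡1252, 508^2048≡1007
2131 = 2048 + 64 + 16 + 2 + 1, so 508^2131 ≡ 1007·818·2050·1893·508 ≡ 1739 (mod 2267)
R · y^e mod p:
Squares mod 2267: 2142^1≡2142, 2142^2≡2023, 2142^4≡594, 2142^8≡1451, 2142^16≡1625, 2142^32≡1837, 2142^64≡1273, 2142^128≡1891, 2142^256≡822, 2142^512≡118, 2142^1024≡322
1451 = 1024 + 256 + 128 + 32 + 8 + 2 + 1, so 2142^1451 ≡ 322·822·1891·1837·1451·2023·2142 ≡ 710 (mod 2267)
1385·710 = 983350 ≡ 1739 (mod 2267)
1739 ≡ 1739 (mod 2267); signature holds.

verifies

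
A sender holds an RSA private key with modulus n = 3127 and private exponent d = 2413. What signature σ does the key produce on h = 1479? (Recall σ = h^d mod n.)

556

h^2 ≡ 1479^2 = 2187441 ≡ 1668
h^4 ≡ 1668^2 = 2782224 ≡ 2321
h^8 ≡ 2321^2 = 5387041 ≡ 2347
h^16 ≡ 2347^2 = 5508409 ≡ 1762
h^32 ≡ 1762^2 = 3104644 ≡ 2660
h^64 ≡ 2660^2 = 7075600 ≡ 2326
h^128 ≡ 2326^2 = 5410276 ≡ 566
h^256 ≡ 566^2 = 320356 ≡ 1402
h^512 ≡ 1402^2 = 1965604 ≡ 1848
h^1024 ≡ 1848^2 = 3415104 ≡ 420
h^2048 ≡ 420^2 = 176400 ≡ 1288
2413 = 2048 + 256 + 64 + 32 + 8 + 4 + 1, so h^2413 ≡ 1288·1402·2326·2660·2347·2321·1479 ≡ 556 (mod 3127)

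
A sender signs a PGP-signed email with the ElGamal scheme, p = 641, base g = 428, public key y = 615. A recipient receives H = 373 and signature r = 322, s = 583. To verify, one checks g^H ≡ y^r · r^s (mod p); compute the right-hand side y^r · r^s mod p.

489

Squares mod 641: 615^1≡615, 615^2≡35, 615^4≡584, 615^8≡44, 615^16≡13, 615^32≡169, 615^64≡357, 615^128≡531, 615^256≡562
322 = 256 + 64 + 2, so 615^322 ≡ 562·357·35 ≡ 35 (mod 641)
Squares mod 641: 322^1≡322, 322^2≡483, 322^4≡606, 322^8≡584, 322^16≡44, 322^32≡13, 322^64≡169, 322^128≡357, 322^256≡531, 322^512≡562
583 = 512 + 64 + 4 + 2 + 1, so 322^583 ≡ 562·169·606·483·322 ≡ 307 (mod 641)
y^r · r^s ≡ 35·307 = 10745 ≡ 489 (mod 641)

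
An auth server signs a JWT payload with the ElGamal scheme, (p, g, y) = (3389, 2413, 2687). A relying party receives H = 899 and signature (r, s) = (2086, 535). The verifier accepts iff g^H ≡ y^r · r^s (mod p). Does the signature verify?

verifies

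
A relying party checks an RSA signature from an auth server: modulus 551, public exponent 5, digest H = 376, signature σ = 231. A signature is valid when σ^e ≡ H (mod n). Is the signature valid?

valid

σ^2 ≡ 231^2 = 53361 ≡ 465
σ^4 ≡ 465^2 = 216225 ≡ 233
5 = 4 + 1, so σ^5 ≡ 233·231 ≡ 376 (mod 551)
σ^5 mod 551 = 376 matches H.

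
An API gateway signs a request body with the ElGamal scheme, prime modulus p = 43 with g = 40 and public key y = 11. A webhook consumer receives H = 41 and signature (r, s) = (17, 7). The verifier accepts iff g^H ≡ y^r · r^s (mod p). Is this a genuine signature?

genuine

Left side g^H mod p:
40^2 = 1600 ≡ 9
40^4 ≡ 9^2 = 81 ≡ 38
40^8 ≡ 38^2 = 1444 ≡ 25
40^16 ≡ 25^2 = 625 ≡ 23
40^32 ≡ 23^2 = 529 ≡ 13
41 = 32 + 8 + 1, so 40^41 ≡ 13·25·40 ≡ 14 (mod 43)
Right side y^r · r^s mod p:
11^2 = 121 ≡ 35
11^4 ≡ 35^2 = 1225 ≡ 21
11^8 ≡ 21^2 = 441 ≡ 11
11^16 ≡ 11^2 = 121 ≡ 35
17 = 16 + 1, so 11^17 ≡ 35·11 ≡ 41 (mod 43)
17^2 = 289 ≡ 31
17^4 ≡ 31^2 = 961 ≡ 15
7 = 4 + 2 + 1, so 17^7 ≡ 15·31·17 ≡ 36 (mod 43)
41·36 = 1476 ≡ 14 (mod 43)
14 ≡ 14 (mod 43), so the signature is genuine.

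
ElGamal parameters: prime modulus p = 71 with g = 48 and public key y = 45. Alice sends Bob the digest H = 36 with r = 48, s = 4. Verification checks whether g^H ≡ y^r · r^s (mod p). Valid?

yes

Left side g^H mod p:
48^36 mod 71 = 48
Right side y^r · r^s mod p:
45^48 mod 71 = 30
48^4 mod 71 = 30
30·30 = 900 ≡ 48 (mod 71)
48 ≡ 48 (mod 71), so the signature is genuine.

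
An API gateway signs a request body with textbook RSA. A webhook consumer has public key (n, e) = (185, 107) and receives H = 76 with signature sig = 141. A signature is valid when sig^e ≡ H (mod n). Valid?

no

sig^2 ≡ 141^2 = 19881 ≡ 86
sig^4 ≡ 86^2 = 7396 ≡ 181
sig^8 ≡ 181^2 = 32761 ≡ 16
sig^16 ≡ 16^2 = 256 ≡ 71
sig^32 ≡ 71^2 = 5041 ≡ 46
sig^64 ≡ 46^2 = 2116 ≡ 81
107 = 64 + 32 + 8 + 2 + 1, so sig^107 ≡ 81·46·16·86·141 ≡ 21 (mod 185)
The recovered value 21 does not match the digest 76.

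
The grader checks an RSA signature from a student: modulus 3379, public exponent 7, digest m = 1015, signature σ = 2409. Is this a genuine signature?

σ^7 mod 3379 = 2222
2222 ≠ 1015, so verification fails.

forged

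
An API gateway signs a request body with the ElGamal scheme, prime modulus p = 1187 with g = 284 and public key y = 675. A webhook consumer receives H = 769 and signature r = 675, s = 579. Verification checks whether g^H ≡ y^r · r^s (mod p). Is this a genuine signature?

genuine

Left side g^H mod p:
284^2 = 80656 ≡ 1127
284^4 ≡ 1127^2 = 1270129 ≡ 39
284^8 ≡ 39^2 = 1521 ≡ 334
284^16 ≡ 334^2 = 111556 ≡ 1165
284^32 ≡ 1165^2 = 1357225 ≡ 484
284^64 ≡ 484^2 = 234256 ≡ 417
284^128 ≡ 417^2 = 173889 ≡ 587
284^256 ≡ 587^2 = 344569 ≡ 339
284^512 ≡ 339^2 = 114921 ≡ 969
769 = 512 + 256 + 1, so 284^769 ≡ 969·339·284 ≡ 366 (mod 1187)
Right side y^r · r^s mod p:
675^2 = 455625 ≡ 1004
675^4 ≡ 1004^2 = 1008016 ≡ 253
675^8 ≡ 253^2 = 64009 ≡ 1098
675^16 ≡ 1098^2 = 1205604 ≡ 799
675^32 ≡ 799^2 = 638401 ≡ 982
675^64 ≡ 982^2 = 964324 ≡ 480
675^128 ≡ 480^2 = 230400 ≡ 122
675^256 ≡ 122^2 = 14884 ≡ 640
675^512 ≡ 640^2 = 409600 ≡ 85
675 = 512 + 128 + 32 + 2 + 1, so 675^675 ≡ 85·122·982·1004·675 ≡ 776 (mod 1187)
675^2 = 455625 ≡ 1004
675^4 ≡ 1004^2 = 1008016 ≡ 253
675^8 ≡ 253^2 = 64009 ≡ 1098
675^16 ≡ 1098^2 = 1205604 ≡ 799
675^32 ≡ 799^2 = 638401 ≡ 982
675^64 ≡ 982^2 = 964324 ≡ 480
675^128 ≡ 480^2 = 230400 ≡ 122
675^256 ≡ 122^2 = 14884 ≡ 640
675^512 ≡ 640^2 = 409600 ≡ 85
579 = 512 + 64 + 2 + 1, so 675^579 ≡ 85·480·1004·675 ≡ 389 (mod 1187)
776·389 = 301864 ≡ 366 (mod 1187)
366 ≡ 366 (mod 1187), so the signature is genuine.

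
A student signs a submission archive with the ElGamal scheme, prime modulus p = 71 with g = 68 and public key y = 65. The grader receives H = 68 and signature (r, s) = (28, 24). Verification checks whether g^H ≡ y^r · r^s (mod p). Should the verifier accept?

Left side g^H mod p:
68^2 = 4624 ≡ 9
68^4 ≡ 9^2 = 81 ≡ 10
68^8 ≡ 10^2 = 100 ≡ 29
68^16 ≡ 29^2 = 841 ≡ 60
68^32 ≡ 60^2 = 3600 ≡ 50
68^64 ≡ 50^2 = 2500 ≡ 15
68 = 64 + 4, so 68^68 ≡ 15·10 ≡ 8 (mod 71)
Right side y^r · r^s mod p:
65^2 = 4225 ≡ 36
65^4 ≡ 36^2 = 1296 ≡ 18
65^8 ≡ 18^2 = 324 ≡ 40
65^16 ≡ 40^2 = 1600 ≡ 38
28 = 16 + 8 + 4, so 65^28 ≡ 38·40·18 ≡ 25 (mod 71)
28^2 = 784 ≡ 3
28^4 ≡ 3^2 = 9
28^8 ≡ 9^2 = 81 ≡ 10
28^16 ≡ 10^2 = 100 ≡ 29
24 = 16 + 8, so 28^24 ≡ 29·10 ≡ 6 (mod 71)
25·6 = 150 ≡ 8 (mod 71)
8 ≡ 8 (mod 71), so the signature is genuine.

accept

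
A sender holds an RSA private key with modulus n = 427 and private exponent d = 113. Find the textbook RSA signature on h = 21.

273

h^113 mod 427 = 273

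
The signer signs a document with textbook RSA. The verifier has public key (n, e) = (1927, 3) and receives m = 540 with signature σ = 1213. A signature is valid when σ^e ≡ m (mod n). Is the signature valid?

Squares mod 1927: σ^1≡1213, σ^2≡1068
3 = 2 + 1, so σ^3 ≡ 1068·1213 ≡ 540 (mod 1927)
540 = m, so the signature checks out.

valid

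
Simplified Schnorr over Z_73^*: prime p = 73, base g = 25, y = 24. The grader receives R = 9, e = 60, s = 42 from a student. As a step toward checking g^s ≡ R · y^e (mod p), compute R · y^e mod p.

9

24^2 = 576 ≡ 65
24^4 ≡ 65^2 = 4225 ≡ 64
24^8 ≡ 64^2 = 4096 ≡ 8
24^16 ≡ 8^2 = 64
24^32 ≡ 64^2 = 4096 ≡ 8
60 = 32 + 16 + 8 + 4, so 24^60 ≡ 8·64·8·64 ≡ 1 (mod 73)
R · y^e ≡ 9·1 = 9 ≡ 9 (mod 73)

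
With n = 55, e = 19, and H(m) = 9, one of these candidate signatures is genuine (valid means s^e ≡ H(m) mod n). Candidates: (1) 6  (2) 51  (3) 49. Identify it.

Candidate 1: Squares mod 55: 6^1≡6, 6^2≡36, 6^4≡31, 6^8≡26, 6^16≡16; 19 = 16 + 2 + 1, so 6^19 ≡ 16·36·6 ≡ 46 (mod 55)
Candidate 2: Squares mod 55: 51^1≡51, 51^2≡16, 51^4≡36, 51^8≡31, 51^16≡26; 19 = 16 + 2 + 1, so 51^19 ≡ 26·16·51 ≡ 41 (mod 55)
Candidate 3: Squares mod 55: 49^1≡49, 49^2≡36, 49^4≡31, 49^8≡26, 49^16≡16; 19 = 16 + 2 + 1, so 49^19 ≡ 16·36·49 ≡ 9 (mod 55)
  → matches H(m) = 9

3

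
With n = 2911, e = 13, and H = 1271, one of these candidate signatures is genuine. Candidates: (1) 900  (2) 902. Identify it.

2

Candidate 1: Squares mod 2911: 900^1≡900, 900^2≡742, 900^4≡385, 900^8≡2675; 13 = 8 + 4 + 1, so 900^13 ≡ 2675·385·900 ≡ 1812 (mod 2911)
Candidate 2: Squares mod 2911: 902^1≡902, 902^2≡1435, 902^4≡1148, 902^8≡2132; 13 = 8 + 4 + 1, so 902^13 ≡ 2132·1148·902 ≡ 1271 (mod 2911)
  → matches H = 1271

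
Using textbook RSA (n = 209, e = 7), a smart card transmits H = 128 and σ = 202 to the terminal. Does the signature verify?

Squares mod 209: σ^1≡202, σ^2≡49, σ^4≡102
7 = 4 + 2 + 1, so σ^7 ≡ 102·49·202 ≡ 126 (mod 209)
The recovered value 126 does not match the digest 128.

does not verify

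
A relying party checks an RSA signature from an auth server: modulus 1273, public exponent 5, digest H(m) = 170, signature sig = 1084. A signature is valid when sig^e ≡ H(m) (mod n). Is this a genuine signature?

Squares mod 1273: sig^1≡1084, sig^2≡77, sig^4≡837
5 = 4 + 1, so sig^5 ≡ 837·1084 ≡ 932 (mod 1273)
sig^5 mod 1273 = 932, but H(m) = 170.

forged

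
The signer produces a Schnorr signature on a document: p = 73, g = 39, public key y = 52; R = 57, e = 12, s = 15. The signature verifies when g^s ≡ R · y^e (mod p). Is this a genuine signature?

g^s mod p:
39^15 mod 73 = 21
R · y^e mod p:
52^12 mod 73 = 72
57·72 = 4104 ≡ 16 (mod 73)
21 ≠ 16; the check fails.

forged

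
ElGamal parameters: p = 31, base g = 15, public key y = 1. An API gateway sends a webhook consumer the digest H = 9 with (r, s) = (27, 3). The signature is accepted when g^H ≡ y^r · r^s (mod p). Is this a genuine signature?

Left side g^H mod p:
15^9 mod 31 = 29
Right side y^r · r^s mod p:
1^27 mod 31 = 1
27^3 mod 31 = 29
1·29 = 29 ≡ 29 (mod 31)
29 ≡ 29 (mod 31), so the signature is genuine.

genuine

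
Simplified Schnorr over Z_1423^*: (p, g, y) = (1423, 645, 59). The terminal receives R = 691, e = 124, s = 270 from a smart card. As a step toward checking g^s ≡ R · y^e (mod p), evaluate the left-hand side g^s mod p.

1315

645^2 = 416025 ≡ 509
645^4 ≡ 509^2 = 259081 ≡ 95
645^8 ≡ 95^2 = 9025 ≡ 487
645^16 ≡ 487^2 = 237169 ≡ 951
645^32 ≡ 951^2 = 904401 ≡ 796
645^64 ≡ 796^2 = 633616 ≡ 381
645^128 ≡ 381^2 = 145161 ≡ 15
645^256 ≡ 15^2 = 225
270 = 256 + 8 + 4 + 2, so 645^270 ≡ 225·487·95·509 ≡ 1315 (mod 1423)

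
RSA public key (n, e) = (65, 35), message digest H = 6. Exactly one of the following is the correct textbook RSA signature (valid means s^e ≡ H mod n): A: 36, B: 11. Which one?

B

Candidate A: 36^2 = 1296 ≡ 61; 36^4 ≡ 61^2 = 3721 ≡ 16; 36^8 ≡ 16^2 = 256 ≡ 61; 36^16 ≡ 61^2 = 3721 ≡ 16; 36^32 ≡ 16^2 = 256 ≡ 61; 35 = 32 + 2 + 1, so 36^35 ≡ 61·61·36 ≡ 56 (mod 65)
Candidate B: 11^2 = 121 ≡ 56; 11^4 ≡ 56^2 = 3136 ≡ 16; 11^8 ≡ 16^2 = 256 ≡ 61; 11^16 ≡ 61^2 = 3721 ≡ 16; 11^32 ≡ 16^2 = 256 ≡ 61; 35 = 32 + 2 + 1, so 11^35 ≡ 61·56·11 ≡ 6 (mod 65)
  → matches H = 6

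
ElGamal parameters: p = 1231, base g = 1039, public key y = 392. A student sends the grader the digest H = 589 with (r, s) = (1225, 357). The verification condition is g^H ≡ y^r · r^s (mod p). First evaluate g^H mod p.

1039^589 mod 1231 = 496

496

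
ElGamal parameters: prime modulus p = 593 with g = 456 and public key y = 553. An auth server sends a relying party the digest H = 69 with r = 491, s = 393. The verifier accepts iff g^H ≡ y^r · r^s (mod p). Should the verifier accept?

Left side g^H mod p:
456^2 = 207936 ≡ 386
456^4 ≡ 386^2 = 148996 ≡ 153
456^8 ≡ 153^2 = 23409 ≡ 282
456^16 ≡ 282^2 = 79524 ≡ 62
456^32 ≡ 62^2 = 3844 ≡ 286
456^64 ≡ 286^2 = 81796 ≡ 555
69 = 64 + 4 + 1, so 456^69 ≡ 555·153·456 ≡ 119 (mod 593)
Right side y^r · r^s mod p:
553^2 = 305809 ≡ 414
553^4 ≡ 414^2 = 171396 ≡ 19
553^8 ≡ 19^2 = 361
553^16 ≡ 361^2 = 130321 ≡ 454
553^32 ≡ 454^2 = 206116 ≡ 345
553^64 ≡ 345^2 = 119025 ≡ 425
553^128 ≡ 425^2 = 180625 ≡ 353
553^256 ≡ 353^2 = 124609 ≡ 79
491 = 256 + 128 + 64 + 32 + 8 + 2 + 1, so 553^491 ≡ 79·353·425·345·361·414·553 ≡ 176 (mod 593)
491^2 = 241081 ≡ 323
491^4 ≡ 323^2 = 104329 ≡ 554
491^8 ≡ 554^2 = 306916 ≡ 335
491^16 ≡ 335^2 = 112225 ≡ 148
491^32 ≡ 148^2 = 21904 ≡ 556
491^64 ≡ 556^2 = 309136 ≡ 183
491^128 ≡ 183^2 = 33489 ≡ 281
491^256 ≡ 281^2 = 78961 ≡ 92
393 = 256 + 128 + 8 + 1, so 491^393 ≡ 92·281·335·491 ≡ 203 (mod 593)
176·203 = 35728 ≡ 148 (mod 593)
119 ≠ 148, so verification fails.

reject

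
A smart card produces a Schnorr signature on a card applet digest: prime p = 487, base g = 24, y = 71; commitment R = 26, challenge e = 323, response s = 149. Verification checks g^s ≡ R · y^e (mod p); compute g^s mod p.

45

Squares mod 487: 24^1≡24, 24^2≡89, 24^4≡129, 24^8≡83, 24^16≡71, 24^32≡171, 24^64≡21, 24^128≡441
149 = 128 + 16 + 4 + 1, so 24^149 ≡ 441·71·129·24 ≡ 45 (mod 487)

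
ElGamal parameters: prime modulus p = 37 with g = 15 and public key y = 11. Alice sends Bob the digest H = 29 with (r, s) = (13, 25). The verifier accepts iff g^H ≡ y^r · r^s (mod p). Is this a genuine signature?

Left side g^H mod p:
Squares mod 37: 15^1≡15, 15^2≡3, 15^4≡9, 15^8≡7, 15^16≡12
29 = 16 + 8 + 4 + 1, so 15^29 ≡ 12·7·9·15 ≡ 18 (mod 37)
Right side y^r · r^s mod p:
Squares mod 37: 11^1≡11, 11^2≡10, 11^4≡26, 11^8≡10
13 = 8 + 4 + 1, so 11^13 ≡ 10·26·11 ≡ 11 (mod 37)
Squares mod 37: 13^1≡13, 13^2≡21, 13^4≡34, 13^8≡9, 13^16≡7
25 = 16 + 8 + 1, so 13^25 ≡ 7·9·13 ≡ 5 (mod 37)
11·5 = 55 ≡ 18 (mod 37)
18 ≡ 18 (mod 37), so the signature is genuine.

genuine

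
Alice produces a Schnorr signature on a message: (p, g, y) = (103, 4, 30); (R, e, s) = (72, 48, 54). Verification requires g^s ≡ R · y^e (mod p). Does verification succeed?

passes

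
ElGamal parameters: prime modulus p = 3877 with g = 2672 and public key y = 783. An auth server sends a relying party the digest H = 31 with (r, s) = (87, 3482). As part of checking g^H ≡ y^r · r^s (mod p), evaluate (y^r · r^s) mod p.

2654

783^87 mod 3877 = 3783
87^3482 mod 3877 = 2034
y^r · r^s ≡ 3783·2034 = 7694622 ≡ 2654 (mod 3877)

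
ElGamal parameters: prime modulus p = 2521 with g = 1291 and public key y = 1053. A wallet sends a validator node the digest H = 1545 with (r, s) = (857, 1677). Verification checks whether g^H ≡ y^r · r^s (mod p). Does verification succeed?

Left side g^H mod p:
Squares mod 2521: 1291^1≡1291, 1291^2≡300, 1291^4≡1765, 1291^8≡1790, 1291^16≡2430, 1291^32≡718, 1291^64≡1240, 1291^128≡2311, 1291^256≡1243, 1291^512≡2197, 1291^1024≡1615
1545 = 1024 + 512 + 8 + 1, so 1291^1545 ≡ 1615·2197·1790·1291 ≡ 2386 (mod 2521)
Right side y^r · r^s mod p:
Squares mod 2521: 1053^1≡1053, 1053^2≡2090, 1053^4≡1728, 1053^8≡1120, 1053^16≡1463, 1053^32≡40, 1053^64≡1600, 1053^128≡1185, 1053^256≡28, 1053^512≡784
857 = 512 + 256 + 64 + 16 + 8 + 1, so 1053^857 ≡ 784·28·1600·1463·1120·1053 ≡ 208 (mod 2521)
Squares mod 2521: 857^1≡857, 857^2≡838, 857^4≡1406, 857^8≡372, 857^16≡2250, 857^32≡332, 857^64≡1821, 857^128≡926, 857^256≡336, 857^512≡1972, 857^1024≡1402
1677 = 1024 + 512 + 128 + 8 + 4 + 1, so 857^1677 ≡ 1402·1972·926·372·1406·857 ≡ 569 (mod 2521)
208·569 = 118352 ≡ 2386 (mod 2521)
2386 ≡ 2386 (mod 2521), so the signature is genuine.

passes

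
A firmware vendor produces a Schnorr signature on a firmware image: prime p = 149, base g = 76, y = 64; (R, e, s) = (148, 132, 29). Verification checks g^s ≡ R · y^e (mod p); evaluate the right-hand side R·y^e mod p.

64^2 = 4096 ≡ 73
64^4 ≡ 73^2 = 5329 ≡ 114
64^8 ≡ 114^2 = 12996 ≡ 33
64^16 ≡ 33^2 = 1089 ≡ 46
64^32 ≡ 46^2 = 2116 ≡ 30
64^64 ≡ 30^2 = 900 ≡ 6
64^128 ≡ 6^2 = 36
132 = 128 + 4, so 64^132 ≡ 36·114 ≡ 81 (mod 149)
R · y^e ≡ 148·81 = 11988 ≡ 68 (mod 149)

68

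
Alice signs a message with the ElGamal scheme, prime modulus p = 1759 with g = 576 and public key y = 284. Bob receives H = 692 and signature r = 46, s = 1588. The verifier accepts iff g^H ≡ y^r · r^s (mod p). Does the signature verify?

verifies

Left side g^H mod p:
576^692 mod 1759 = 846
Right side y^r · r^s mod p:
284^46 mod 1759 = 64
46^1588 mod 1759 = 398
64·398 = 25472 ≡ 846 (mod 1759)
846 ≡ 846 (mod 1759), so the signature is genuine.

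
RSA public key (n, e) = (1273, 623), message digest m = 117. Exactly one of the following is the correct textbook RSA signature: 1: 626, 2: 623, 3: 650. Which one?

Candidate 1: Squares mod 1273: 626^1≡626, 626^2≡1065, 626^4≡1255, 626^8≡324, 626^16≡590, 626^32≡571, 626^64≡153, 626^128≡495, 626^256≡609, 626^512≡438; 623 = 512 + 64 + 32 + 8 + 4 + 2 + 1, so 626^623 ≡ 438·153·571·324·1255·1065·626 ≡ 227 (mod 1273)
Candidate 2: Squares mod 1273: 623^1≡623, 623^2≡1137, 623^4≡674, 623^8≡1088, 623^16≡1127, 623^32≡948, 623^64≡1239, 623^128≡1156, 623^256≡959, 623^512≡575; 623 = 512 + 64 + 32 + 8 + 4 + 2 + 1, so 623^623 ≡ 575·1239·948·1088·674·1137·623 ≡ 117 (mod 1273)
  → matches m = 117
Candidate 3: Squares mod 1273: 650^1≡650, 650^2≡1137, 650^4≡674, 650^8≡1088, 650^16≡1127, 650^32≡948, 650^64≡1239, 650^128≡1156, 650^256≡959, 650^512≡575; 623 = 512 + 64 + 32 + 8 + 4 + 2 + 1, so 650^623 ≡ 575·1239·948·1088·674·1137·650 ≡ 1156 (mod 1273)

2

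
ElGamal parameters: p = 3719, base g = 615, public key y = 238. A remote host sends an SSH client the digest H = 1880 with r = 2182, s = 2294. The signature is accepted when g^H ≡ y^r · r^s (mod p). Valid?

yes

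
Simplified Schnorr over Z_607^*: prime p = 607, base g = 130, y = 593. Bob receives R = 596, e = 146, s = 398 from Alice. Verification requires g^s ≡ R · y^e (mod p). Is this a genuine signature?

forged

g^s mod p:
130^2 = 16900 ≡ 511
130^4 ≡ 511^2 = 261121 ≡ 111
130^8 ≡ 111^2 = 12321 ≡ 181
130^16 ≡ 181^2 = 32761 ≡ 590
130^32 ≡ 590^2 = 348100 ≡ 289
130^64 ≡ 289^2 = 83521 ≡ 362
130^128 ≡ 362^2 = 131044 ≡ 539
130^256 ≡ 539^2 = 290521 ≡ 375
398 = 256 + 128 + 8 + 4 + 2, so 130^398 ≡ 375·539·181·111·511 ≡ 568 (mod 607)
R · y^e mod p:
593^2 = 351649 ≡ 196
593^4 ≡ 196^2 = 38416 ≡ 175
593^8 ≡ 175^2 = 30625 ≡ 275
593^16 ≡ 275^2 = 75625 ≡ 357
593^32 ≡ 357^2 = 127449 ≡ 586
593^64 ≡ 586^2 = 343396 ≡ 441
593^128 ≡ 441^2 = 194481 ≡ 241
146 = 128 + 16 + 2, so 593^146 ≡ 241·357·196 ≡ 185 (mod 607)
596·185 = 110260 ≡ 393 (mod 607)
568 ≠ 393; the check fails.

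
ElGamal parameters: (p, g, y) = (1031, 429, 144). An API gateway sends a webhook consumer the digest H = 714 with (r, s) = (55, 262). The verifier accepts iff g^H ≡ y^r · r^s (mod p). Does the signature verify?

does not verify

Left side g^H mod p:
Squares mod 1031: 429^1≡429, 429^2≡523, 429^4≡314, 429^8≡651, 429^16≡60, 429^32≡507, 429^64≡330, 429^128≡645, 429^256≡532, 429^512≡530
714 = 512 + 128 + 64 + 8 + 2, so 429^714 ≡ 530·645·330·651·523 ≡ 769 (mod 1031)
Right side y^r · r^s mod p:
Squares mod 1031: 144^1≡144, 144^2≡116, 144^4≡53, 144^8≡747, 144^16≡238, 144^32≡970
55 = 32 + 16 + 4 + 2 + 1, so 144^55 ≡ 970·238·53·116·144 ≡ 853 (mod 1031)
Squares mod 1031: 55^1≡55, 55^2≡963, 55^4≡500, 55^8≡498, 55^16≡564, 55^32≡548, 55^64≡283, 55^128≡702, 55^256≡1017
262 = 256 + 4 + 2, so 55^262 ≡ 1017·500·963 ≡ 709 (mod 1031)
853·709 = 604777 ≡ 611 (mod 1031)
769 ≠ 611, so verification fails.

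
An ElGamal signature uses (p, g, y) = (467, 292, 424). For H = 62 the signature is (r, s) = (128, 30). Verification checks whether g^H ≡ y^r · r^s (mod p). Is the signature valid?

valid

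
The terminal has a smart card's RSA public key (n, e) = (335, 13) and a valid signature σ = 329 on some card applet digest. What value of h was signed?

σ^2 ≡ 329^2 = 108241 ≡ 36
σ^4 ≡ 36^2 = 1296 ≡ 291
σ^8 ≡ 291^2 = 84681 ≡ 261
13 = 8 + 4 + 1, so σ^13 ≡ 261·291·329 ≡ 229 (mod 335)

229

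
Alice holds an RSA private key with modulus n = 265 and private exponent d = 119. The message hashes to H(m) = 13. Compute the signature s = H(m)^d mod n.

(H(m))^2 ≡ 13^2 = 169
(H(m))^4 ≡ 169^2 = 28561 ≡ 206
(H(m))^8 ≡ 206^2 = 42436 ≡ 36
(H(m))^16 ≡ 36^2 = 1296 ≡ 236
(H(m))^32 ≡ 236^2 = 55696 ≡ 46
(H(m))^64 ≡ 46^2 = 2116 ≡ 261
119 = 64 + 32 + 16 + 4 + 2 + 1, so (H(m))^119 ≡ 261·46·236·206·169·13 ≡ 222 (mod 265)

222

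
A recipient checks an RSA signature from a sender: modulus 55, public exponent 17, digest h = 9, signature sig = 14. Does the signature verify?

sig^17 mod 55 = 9
sig^17 mod 55 = 9 matches h.

verifies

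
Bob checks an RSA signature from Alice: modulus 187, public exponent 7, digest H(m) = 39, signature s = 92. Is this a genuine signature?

forged

s^2 ≡ 92^2 = 8464 ≡ 49
s^4 ≡ 49^2 = 2401 ≡ 157
7 = 4 + 2 + 1, so s^7 ≡ 157·49·92 ≡ 148 (mod 187)
148 ≠ 39, so verification fails.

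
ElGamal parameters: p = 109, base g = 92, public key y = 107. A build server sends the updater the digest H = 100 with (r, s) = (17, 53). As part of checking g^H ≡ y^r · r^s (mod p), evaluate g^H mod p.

16

92^2 = 8464 ≡ 71
92^4 ≡ 71^2 = 5041 ≡ 27
92^8 ≡ 27^2 = 729 ≡ 75
92^16 ≡ 75^2 = 5625 ≡ 66
92^32 ≡ 66^2 = 4356 ≡ 105
92^64 ≡ 105^2 = 11025 ≡ 16
100 = 64 + 32 + 4, so 92^100 ≡ 16·105·27 ≡ 16 (mod 109)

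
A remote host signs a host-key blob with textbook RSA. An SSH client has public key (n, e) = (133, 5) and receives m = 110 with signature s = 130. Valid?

s^5 mod 133 = 23
The recovered value 23 does not match the digest 110.

no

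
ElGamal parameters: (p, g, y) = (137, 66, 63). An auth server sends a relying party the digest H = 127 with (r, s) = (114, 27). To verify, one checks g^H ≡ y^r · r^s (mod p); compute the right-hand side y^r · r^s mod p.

63^2 = 3969 ≡ 133
63^4 ≡ 133^2 = 17689 ≡ 16
63^8 ≡ 16^2 = 256 ≡ 119
63^16 ≡ 119^2 = 14161 ≡ 50
63^32 ≡ 50^2 = 2500 ≡ 34
63^64 ≡ 34^2 = 1156 ≡ 60
114 = 64 + 32 + 16 + 2, so 63^114 ≡ 60·34·50·133 ≡ 123 (mod 137)
114^2 = 12996 ≡ 118
114^4 ≡ 118^2 = 13924 ≡ 87
114^8 ≡ 87^2 = 7569 ≡ 34
114^16 ≡ 34^2 = 1156 ≡ 60
27 = 16 + 8 + 2 + 1, so 114^27 ≡ 60·34·118·114 ≡ 21 (mod 137)
y^r · r^s ≡ 123·21 = 2583 ≡ 117 (mod 137)

117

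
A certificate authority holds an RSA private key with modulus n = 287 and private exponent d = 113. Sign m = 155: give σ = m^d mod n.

155

m^2 ≡ 155^2 = 24025 ≡ 204
m^4 ≡ 204^2 = 41616 ≡ 1
m^8 ≡ 1^2 = 1
m^16 ≡ 1^2 = 1
m^32 ≡ 1^2 = 1
m^64 ≡ 1^2 = 1
113 = 64 + 32 + 16 + 1, so m^113 ≡ 1·1·1·155 ≡ 155 (mod 287)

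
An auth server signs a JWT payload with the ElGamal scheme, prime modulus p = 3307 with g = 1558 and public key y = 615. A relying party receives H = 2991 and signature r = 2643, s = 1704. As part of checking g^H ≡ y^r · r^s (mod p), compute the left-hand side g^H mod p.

Squares mod 3307: 1558^1≡1558, 1558^2≡26, 1558^4≡676, 1558^8≡610, 1558^16≡1716, 1558^32≡1426, 1558^64≡2978, 1558^128≡2417, 1558^256≡1727, 1558^512≡2922, 1558^1024≡2717, 1558^2048≡865
2991 = 2048 + 512 + 256 + 128 + 32 + 8 + 4 + 2 + 1, so 1558^2991 ≡ 865·2922·1727·2417·1426·610·676·26·1558 ≡ 1467 (mod 3307)

1467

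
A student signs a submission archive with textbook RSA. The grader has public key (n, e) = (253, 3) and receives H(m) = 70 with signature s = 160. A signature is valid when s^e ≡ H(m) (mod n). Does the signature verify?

s^2 ≡ 160^2 = 25600 ≡ 47
3 = 2 + 1, so s^3 ≡ 47·160 ≡ 183 (mod 253)
s^3 mod 253 = 183, but H(m) = 70.

does not verify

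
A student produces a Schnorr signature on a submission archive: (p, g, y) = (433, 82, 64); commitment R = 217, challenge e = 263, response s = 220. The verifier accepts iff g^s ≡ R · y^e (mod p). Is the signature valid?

g^s mod p:
82^220 mod 433 = 48
R · y^e mod p:
64^263 mod 433 = 318
217·318 = 69006 ≡ 159 (mod 433)
48 ≠ 159; the check fails.

invalid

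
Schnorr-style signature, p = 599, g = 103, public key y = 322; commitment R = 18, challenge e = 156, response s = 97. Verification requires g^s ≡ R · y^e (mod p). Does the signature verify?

verifies

g^s mod p:
Squares mod 599: 103^1≡103, 103^2≡426, 103^4≡578, 103^8≡441, 103^16≡405, 103^32≡498, 103^64≡18
97 = 64 + 32 + 1, so 103^97 ≡ 18·498·103 ≡ 233 (mod 599)
R · y^e mod p:
Squares mod 599: 322^1≡322, 322^2≡57, 322^4≡254, 322^8≡423, 322^16≡427, 322^32≡233, 322^64≡379, 322^128≡480
156 = 128 + 16 + 8 + 4, so 322^156 ≡ 480·427·423·254 ≡ 379 (mod 599)
18·379 = 6822 ≡ 233 (mod 599)
233 ≡ 233 (mod 599); signature holds.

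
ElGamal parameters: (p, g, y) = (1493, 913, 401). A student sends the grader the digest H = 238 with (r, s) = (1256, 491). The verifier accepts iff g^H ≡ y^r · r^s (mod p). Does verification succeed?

Left side g^H mod p:
913^2 = 833569 ≡ 475
913^4 ≡ 475^2 = 225625 ≡ 182
913^8 ≡ 182^2 = 33124 ≡ 278
913^16 ≡ 278^2 = 77284 ≡ 1141
913^32 ≡ 1141^2 = 1301881 ≡ 1478
913^64 ≡ 1478^2 = 2184484 ≡ 225
913^128 ≡ 225^2 = 50625 ≡ 1356
238 = 128 + 64 + 32 + 8 + 4 + 2, so 913^238 ≡ 1356·225·1478·278·182·475 ≡ 1453 (mod 1493)
Right side y^r · r^s mod p:
401^2 = 160801 ≡ 1050
401^4 ≡ 1050^2 = 1102500 ≡ 666
401^8 ≡ 666^2 = 443556 ≡ 135
401^16 ≡ 135^2 = 18225 ≡ 309
401^32 ≡ 309^2 = 95481 ≡ 1422
401^64 ≡ 1422^2 = 2022084 ≡ 562
401^128 ≡ 562^2 = 315844 ≡ 821
401^256 ≡ 821^2 = 674041 ≡ 698
401^512 ≡ 698^2 = 487204 ≡ 486
401^1024 ≡ 486^2 = 236196 ≡ 302
1256 = 1024 + 128 + 64 + 32 + 8, so 401^1256 ≡ 302·821·562·1422·135 ≡ 282 (mod 1493)
1256^2 = 1577536 ≡ 928
1256^4 ≡ 928^2 = 861184 ≡ 1216
1256^8 ≡ 1216^2 = 1478656 ≡ 586
1256^16 ≡ 586^2 = 343396 ≡ 6
1256^32 ≡ 6^2 = 36
1256^64 ≡ 36^2 = 1296
1256^128 ≡ 1296^2 = 1679616 ≡ 1484
1256^256 ≡ 1484^2 = 2202256 ≡ 81
491 = 256 + 128 + 64 + 32 + 8 + 2 + 1, so 1256^491 ≡ 81·1484·1296·36·586·928·1256 ≡ 1103 (mod 1493)
282·1103 = 311046 ≡ 502 (mod 1493)
1453 ≠ 502, so verification fails.

fails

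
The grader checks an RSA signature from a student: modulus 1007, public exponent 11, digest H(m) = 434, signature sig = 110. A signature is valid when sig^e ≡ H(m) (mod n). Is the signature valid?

invalid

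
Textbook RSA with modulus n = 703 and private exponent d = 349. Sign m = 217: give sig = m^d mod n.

388

m^2 ≡ 217^2 = 47089 ≡ 691
m^4 ≡ 691^2 = 477481 ≡ 144
m^8 ≡ 144^2 = 20736 ≡ 349
m^16 ≡ 349^2 = 121801 ≡ 182
m^32 ≡ 182^2 = 33124 ≡ 83
m^64 ≡ 83^2 = 6889 ≡ 562
m^128 ≡ 562^2 = 315844 ≡ 197
m^256 ≡ 197^2 = 38809 ≡ 144
349 = 256 + 64 + 16 + 8 + 4 + 1, so m^349 ≡ 144·562·182·349·144·217 ≡ 388 (mod 703)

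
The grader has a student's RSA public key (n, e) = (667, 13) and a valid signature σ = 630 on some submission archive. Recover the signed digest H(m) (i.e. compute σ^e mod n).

127

σ^2 ≡ 630^2 = 396900 ≡ 35
σ^4 ≡ 35^2 = 1225 ≡ 558
σ^8 ≡ 558^2 = 311364 ≡ 542
13 = 8 + 4 + 1, so σ^13 ≡ 542·558·630 ≡ 127 (mod 667)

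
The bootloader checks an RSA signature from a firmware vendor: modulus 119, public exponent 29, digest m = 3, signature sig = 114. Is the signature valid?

invalid

sig^2 ≡ 114^2 = 12996 ≡ 25
sig^4 ≡ 25^2 = 625 ≡ 30
sig^8 ≡ 30^2 = 900 ≡ 67
sig^16 ≡ 67^2 = 4489 ≡ 86
29 = 16 + 8 + 4 + 1, so sig^29 ≡ 86·67·30·114 ≡ 116 (mod 119)
116 ≠ 3, so verification fails.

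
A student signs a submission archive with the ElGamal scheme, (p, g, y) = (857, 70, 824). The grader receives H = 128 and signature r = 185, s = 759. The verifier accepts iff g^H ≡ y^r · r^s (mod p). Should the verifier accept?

Left side g^H mod p:
70^2 = 4900 ≡ 615
70^4 ≡ 615^2 = 378225 ≡ 288
70^8 ≡ 288^2 = 82944 ≡ 672
70^16 ≡ 672^2 = 451584 ≡ 802
70^32 ≡ 802^2 = 643204 ≡ 454
70^64 ≡ 454^2 = 206116 ≡ 436
70^128 ≡ 436^2 = 190096 ≡ 699
Right side y^r · r^s mod p:
824^2 = 678976 ≡ 232
824^4 ≡ 232^2 = 53824 ≡ 690
824^8 ≡ 690^2 = 476100 ≡ 465
824^16 ≡ 465^2 = 216225 ≡ 261
824^32 ≡ 261^2 = 68121 ≡ 418
824^64 ≡ 418^2 = 174724 ≡ 753
824^128 ≡ 753^2 = 567009 ≡ 532
185 = 128 + 32 + 16 + 8 + 1, so 824^185 ≡ 532·418·261·465·824 ≡ 117 (mod 857)
185^2 = 34225 ≡ 802
185^4 ≡ 802^2 = 643204 ≡ 454
185^8 ≡ 454^2 = 206116 ≡ 436
185^16 ≡ 436^2 = 190096 ≡ 699
185^32 ≡ 699^2 = 488601 ≡ 111
185^64 ≡ 111^2 = 12321 ≡ 323
185^128 ≡ 323^2 = 104329 ≡ 632
185^256 ≡ 632^2 = 399424 ≡ 62
185^512 ≡ 62^2 = 3844 ≡ 416
759 = 512 + 128 + 64 + 32 + 16 + 4 + 2 + 1, so 185^759 ≡ 416·632·323·111·699·454·802·185 ≡ 841 (mod 857)
117·841 = 98397 ≡ 699 (mod 857)
699 ≡ 699 (mod 857), so the signature is genuine.

accept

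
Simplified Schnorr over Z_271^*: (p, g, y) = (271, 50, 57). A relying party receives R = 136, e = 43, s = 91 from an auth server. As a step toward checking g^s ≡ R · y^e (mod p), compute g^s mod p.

50^91 mod 271 = 45

45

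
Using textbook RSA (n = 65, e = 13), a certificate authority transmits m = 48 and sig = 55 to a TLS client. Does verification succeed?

fails

sig^13 mod 65 = 55
The recovered value 55 does not match the digest 48.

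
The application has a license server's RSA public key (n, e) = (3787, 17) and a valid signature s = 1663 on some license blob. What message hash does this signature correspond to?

s^2 ≡ 1663^2 = 2765569 ≡ 1059
s^4 ≡ 1059^2 = 1121481 ≡ 529
s^8 ≡ 529^2 = 279841 ≡ 3390
s^16 ≡ 3390^2 = 11492100 ≡ 2342
17 = 16 + 1, so s^17 ≡ 2342·1663 ≡ 1710 (mod 3787)

1710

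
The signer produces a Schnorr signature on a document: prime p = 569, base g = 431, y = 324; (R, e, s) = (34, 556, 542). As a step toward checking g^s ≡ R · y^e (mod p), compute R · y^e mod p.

324^2 = 104976 ≡ 280
324^4 ≡ 280^2 = 78400 ≡ 447
324^8 ≡ 447^2 = 199809 ≡ 90
324^16 ≡ 90^2 = 8100 ≡ 134
324^32 ≡ 134^2 = 17956 ≡ 317
324^64 ≡ 317^2 = 100489 ≡ 345
324^128 ≡ 345^2 = 119025 ≡ 104
324^256 ≡ 104^2 = 10816 ≡ 5
324^512 ≡ 5^2 = 25
556 = 512 + 32 + 8 + 4, so 324^556 ≡ 25·317·90·447 ≡ 101 (mod 569)
R · y^e ≡ 34·101 = 3434 ≡ 20 (mod 569)

20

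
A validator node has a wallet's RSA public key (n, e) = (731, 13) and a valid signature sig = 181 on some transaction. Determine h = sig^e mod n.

58

sig^2 ≡ 181^2 = 32761 ≡ 597
sig^4 ≡ 597^2 = 356409 ≡ 412
sig^8 ≡ 412^2 = 169744 ≡ 152
13 = 8 + 4 + 1, so sig^13 ≡ 152·412·181 ≡ 58 (mod 731)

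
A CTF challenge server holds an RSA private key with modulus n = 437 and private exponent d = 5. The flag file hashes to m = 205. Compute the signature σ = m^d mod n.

382

Squares mod 437: m^1≡205, m^2≡73, m^4≡85
5 = 4 + 1, so m^5 ≡ 85·205 ≡ 382 (mod 437)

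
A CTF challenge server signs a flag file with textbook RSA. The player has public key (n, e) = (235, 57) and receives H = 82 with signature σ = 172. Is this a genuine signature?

σ^2 ≡ 172^2 = 29584 ≡ 209
σ^4 ≡ 209^2 = 43681 ≡ 206
σ^8 ≡ 206^2 = 42436 ≡ 136
σ^16 ≡ 136^2 = 18496 ≡ 166
σ^32 ≡ 166^2 = 27556 ≡ 61
57 = 32 + 16 + 8 + 1, so σ^57 ≡ 61·166·136·172 ≡ 82 (mod 235)
σ^57 mod 235 = 82 matches H.

genuine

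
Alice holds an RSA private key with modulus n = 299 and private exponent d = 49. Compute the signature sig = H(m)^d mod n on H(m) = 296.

(H(m))^2 ≡ 296^2 = 87616 ≡ 9
(H(m))^4 ≡ 9^2 = 81
(H(m))^8 ≡ 81^2 = 6561 ≡ 282
(H(m))^16 ≡ 282^2 = 79524 ≡ 289
(H(m))^32 ≡ 289^2 = 83521 ≡ 100
49 = 32 + 16 + 1, so (H(m))^49 ≡ 100·289·296 ≡ 10 (mod 299)

10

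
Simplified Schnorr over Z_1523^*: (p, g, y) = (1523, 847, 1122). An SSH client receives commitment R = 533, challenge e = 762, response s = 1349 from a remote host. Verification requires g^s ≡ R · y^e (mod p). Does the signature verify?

g^s mod p:
847^2 = 717409 ≡ 76
847^4 ≡ 76^2 = 5776 ≡ 1207
847^8 ≡ 1207^2 = 1456849 ≡ 861
847^16 ≡ 861^2 = 741321 ≡ 1143
847^32 ≡ 1143^2 = 1306449 ≡ 1238
847^64 ≡ 1238^2 = 1532644 ≡ 506
847^128 ≡ 506^2 = 256036 ≡ 172
847^256 ≡ 172^2 = 29584 ≡ 647
847^512 ≡ 647^2 = 418609 ≡ 1307
847^1024 ≡ 1307^2 = 1708249 ≡ 966
1349 = 1024 + 256 + 64 + 4 + 1, so 847^1349 ≡ 966·647·506·1207·847 ≡ 184 (mod 1523)
R · y^e mod p:
1122^2 = 1258884 ≡ 886
1122^4 ≡ 886^2 = 784996 ≡ 651
1122^8 ≡ 651^2 = 423801 ≡ 407
1122^16 ≡ 407^2 = 165649 ≡ 1165
1122^32 ≡ 1165^2 = 1357225 ≡ 232
1122^64 ≡ 232^2 = 53824 ≡ 519
1122^128 ≡ 519^2 = 269361 ≡ 1313
1122^256 ≡ 1313^2 = 1723969 ≡ 1456
1122^512 ≡ 1456^2 = 2119936 ≡ 1443
762 = 512 + 128 + 64 + 32 + 16 + 8 + 2, so 1122^762 ≡ 1443·1313·519·232·1165·407·886 ≡ 401 (mod 1523)
533·401 = 213733 ≡ 513 (mod 1523)
184 ≠ 513; the check fails.

does not verify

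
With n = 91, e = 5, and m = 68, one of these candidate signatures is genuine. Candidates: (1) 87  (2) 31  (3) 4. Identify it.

Candidate 1: Squares mod 91: 87^1≡87, 87^2≡16, 87^4≡74; 5 = 4 + 1, so 87^5 ≡ 74·87 ≡ 68 (mod 91)
  → matches m = 68
Candidate 2: Squares mod 91: 31^1≡31, 31^2≡51, 31^4≡53; 5 = 4 + 1, so 31^5 ≡ 53·31 ≡ 5 (mod 91)
Candidate 3: Squares mod 91: 4^1≡4, 4^2≡16, 4^4≡74; 5 = 4 + 1, so 4^5 ≡ 74·4 ≡ 23 (mod 91)

1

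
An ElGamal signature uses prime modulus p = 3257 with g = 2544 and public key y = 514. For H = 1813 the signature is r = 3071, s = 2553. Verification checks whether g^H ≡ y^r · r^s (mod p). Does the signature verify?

verifies

Left side g^H mod p:
Squares mod 3257: 2544^1≡2544, 2544^2≡277, 2544^4≡1818, 2544^8≡2526, 2544^16≡213, 2544^32≡3028, 2544^64≡329, 2544^128≡760, 2544^256≡1111, 2544^512≡3175, 2544^1024≡210
1813 = 1024 + 512 + 256 + 16 + 4 + 1, so 2544^1813 ≡ 210·3175·1111·213·1818·2544 ≡ 1087 (mod 3257)
Right side y^r · r^s mod p:
Squares mod 3257: 514^1≡514, 514^2≡379, 514^4≡333, 514^8≡151, 514^16≡2, 514^32≡4, 514^64≡16, 514^128≡256, 514^256≡396, 514^512≡480, 514^1024≡2410, 514^2048≡869
3071 = 2048 + 512 + 256 + 128 + 64 + 32 + 16 + 8 + 4 + 2 + 1, so 514^3071 ≡ 869·480·396·256·16·4·2·151·333·379·514 ≡ 1806 (mod 3257)
Squares mod 3257: 3071^1≡3071, 3071^2≡2026, 3071^4≡856, 3071^8≡3168, 3071^16≡1407, 3071^32≡2650, 3071^64≡408, 3071^128≡357, 3071^256≡426, 3071^512≡2341, 3071^1024≡2007, 3071^2048≡2397
2553 = 2048 + 256 + 128 + 64 + 32 + 16 + 8 + 1, so 3071^2553 ≡ 2397·426·357·408·2650·1407·3168·3071 ≡ 630 (mod 3257)
1806·630 = 1137780 ≡ 1087 (mod 3257)
1087 ≡ 1087 (mod 3257), so the signature is genuine.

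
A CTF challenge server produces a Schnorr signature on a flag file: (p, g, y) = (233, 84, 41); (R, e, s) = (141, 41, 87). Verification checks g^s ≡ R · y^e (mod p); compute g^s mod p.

12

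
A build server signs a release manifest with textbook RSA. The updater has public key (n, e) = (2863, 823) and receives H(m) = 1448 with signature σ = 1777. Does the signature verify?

verifies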